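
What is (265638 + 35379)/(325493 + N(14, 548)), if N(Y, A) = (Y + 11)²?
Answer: 100339/108706 ≈ 0.92303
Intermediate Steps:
N(Y, A) = (11 + Y)²
(265638 + 35379)/(325493 + N(14, 548)) = (265638 + 35379)/(325493 + (11 + 14)²) = 301017/(325493 + 25²) = 301017/(325493 + 625) = 301017/326118 = 301017*(1/326118) = 100339/108706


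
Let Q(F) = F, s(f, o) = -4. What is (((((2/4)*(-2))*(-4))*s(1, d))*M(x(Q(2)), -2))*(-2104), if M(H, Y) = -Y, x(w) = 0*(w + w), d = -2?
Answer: 67328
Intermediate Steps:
x(w) = 0 (x(w) = 0*(2*w) = 0)
(((((2/4)*(-2))*(-4))*s(1, d))*M(x(Q(2)), -2))*(-2104) = (((((2/4)*(-2))*(-4))*(-4))*(-1*(-2)))*(-2104) = (((((2*(1/4))*(-2))*(-4))*(-4))*2)*(-2104) = (((((1/2)*(-2))*(-4))*(-4))*2)*(-2104) = ((-1*(-4)*(-4))*2)*(-2104) = ((4*(-4))*2)*(-2104) = -16*2*(-2104) = -32*(-2104) = 67328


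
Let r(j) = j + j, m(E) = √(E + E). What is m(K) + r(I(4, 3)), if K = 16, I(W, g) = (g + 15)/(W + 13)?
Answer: 36/17 + 4*√2 ≈ 7.7745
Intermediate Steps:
I(W, g) = (15 + g)/(13 + W)
m(E) = √2*√E (m(E) = √(2*E) = √2*√E)
r(j) = 2*j
m(K) + r(I(4, 3)) = √2*√16 + 2*((15 + 3)/(13 + 4)) = √2*4 + 2*(18/17) = 4*√2 + 2*((1/17)*18) = 4*√2 + 2*(18/17) = 4*√2 + 36/17 = 36/17 + 4*√2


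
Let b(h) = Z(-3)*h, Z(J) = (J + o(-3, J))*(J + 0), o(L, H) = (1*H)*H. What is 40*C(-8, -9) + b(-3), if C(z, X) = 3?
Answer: 174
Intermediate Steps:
o(L, H) = H**2 (o(L, H) = H*H = H**2)
Z(J) = J*(J + J**2) (Z(J) = (J + J**2)*(J + 0) = (J + J**2)*J = J*(J + J**2))
b(h) = -18*h (b(h) = ((-3)**2*(1 - 3))*h = (9*(-2))*h = -18*h)
40*C(-8, -9) + b(-3) = 40*3 - 18*(-3) = 120 + 54 = 174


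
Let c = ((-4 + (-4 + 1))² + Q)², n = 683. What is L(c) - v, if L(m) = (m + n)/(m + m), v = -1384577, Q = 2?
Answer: 3601286419/2601 ≈ 1.3846e+6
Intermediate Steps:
c = 2601 (c = ((-4 + (-4 + 1))² + 2)² = ((-4 - 3)² + 2)² = ((-7)² + 2)² = (49 + 2)² = 51² = 2601)
L(m) = (683 + m)/(2*m) (L(m) = (m + 683)/(m + m) = (683 + m)/((2*m)) = (683 + m)*(1/(2*m)) = (683 + m)/(2*m))
L(c) - v = (½)*(683 + 2601)/2601 - 1*(-1384577) = (½)*(1/2601)*3284 + 1384577 = 1642/2601 + 1384577 = 3601286419/2601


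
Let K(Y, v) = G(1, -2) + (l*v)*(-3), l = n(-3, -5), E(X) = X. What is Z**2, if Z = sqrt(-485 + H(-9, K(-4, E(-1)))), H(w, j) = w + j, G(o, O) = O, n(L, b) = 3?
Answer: -487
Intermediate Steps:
l = 3
K(Y, v) = -2 - 9*v (K(Y, v) = -2 + (3*v)*(-3) = -2 - 9*v)
H(w, j) = j + w
Z = I*sqrt(487) (Z = sqrt(-485 + ((-2 - 9*(-1)) - 9)) = sqrt(-485 + ((-2 + 9) - 9)) = sqrt(-485 + (7 - 9)) = sqrt(-485 - 2) = sqrt(-487) = I*sqrt(487) ≈ 22.068*I)
Z**2 = (I*sqrt(487))**2 = -487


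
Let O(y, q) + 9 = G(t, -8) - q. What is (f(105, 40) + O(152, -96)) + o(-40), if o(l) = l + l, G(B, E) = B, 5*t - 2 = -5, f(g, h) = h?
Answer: 232/5 ≈ 46.400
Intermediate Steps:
t = -⅗ (t = ⅖ + (⅕)*(-5) = ⅖ - 1 = -⅗ ≈ -0.60000)
O(y, q) = -48/5 - q (O(y, q) = -9 + (-⅗ - q) = -48/5 - q)
o(l) = 2*l
(f(105, 40) + O(152, -96)) + o(-40) = (40 + (-48/5 - 1*(-96))) + 2*(-40) = (40 + (-48/5 + 96)) - 80 = (40 + 432/5) - 80 = 632/5 - 80 = 232/5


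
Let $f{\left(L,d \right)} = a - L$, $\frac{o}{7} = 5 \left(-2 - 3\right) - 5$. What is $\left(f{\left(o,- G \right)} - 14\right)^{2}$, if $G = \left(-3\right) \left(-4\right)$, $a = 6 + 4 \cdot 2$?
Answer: $44100$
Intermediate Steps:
$a = 14$ ($a = 6 + 8 = 14$)
$o = -210$ ($o = 7 \left(5 \left(-2 - 3\right) - 5\right) = 7 \left(5 \left(-5\right) - 5\right) = 7 \left(-25 - 5\right) = 7 \left(-30\right) = -210$)
$G = 12$
$f{\left(L,d \right)} = 14 - L$
$\left(f{\left(o,- G \right)} - 14\right)^{2} = \left(\left(14 - -210\right) - 14\right)^{2} = \left(\left(14 + 210\right) - 14\right)^{2} = \left(224 - 14\right)^{2} = 210^{2} = 44100$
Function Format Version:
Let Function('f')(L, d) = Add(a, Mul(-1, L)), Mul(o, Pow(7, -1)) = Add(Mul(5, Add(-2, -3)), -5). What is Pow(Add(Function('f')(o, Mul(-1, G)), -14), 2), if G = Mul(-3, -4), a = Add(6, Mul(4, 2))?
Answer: 44100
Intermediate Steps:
a = 14 (a = Add(6, 8) = 14)
o = -210 (o = Mul(7, Add(Mul(5, Add(-2, -3)), -5)) = Mul(7, Add(Mul(5, -5), -5)) = Mul(7, Add(-25, -5)) = Mul(7, -30) = -210)
G = 12
Function('f')(L, d) = Add(14, Mul(-1, L))
Pow(Add(Function('f')(o, Mul(-1, G)), -14), 2) = Pow(Add(Add(14, Mul(-1, -210)), -14), 2) = Pow(Add(Add(14, 210), -14), 2) = Pow(Add(224, -14), 2) = Pow(210, 2) = 44100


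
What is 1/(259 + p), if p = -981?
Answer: -1/722 ≈ -0.0013850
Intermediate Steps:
1/(259 + p) = 1/(259 - 981) = 1/(-722) = -1/722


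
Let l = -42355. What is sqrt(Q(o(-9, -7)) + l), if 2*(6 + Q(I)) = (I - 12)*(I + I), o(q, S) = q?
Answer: 2*I*sqrt(10543) ≈ 205.36*I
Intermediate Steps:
Q(I) = -6 + I*(-12 + I) (Q(I) = -6 + ((I - 12)*(I + I))/2 = -6 + ((-12 + I)*(2*I))/2 = -6 + (2*I*(-12 + I))/2 = -6 + I*(-12 + I))
sqrt(Q(o(-9, -7)) + l) = sqrt((-6 + (-9)**2 - 12*(-9)) - 42355) = sqrt((-6 + 81 + 108) - 42355) = sqrt(183 - 42355) = sqrt(-42172) = 2*I*sqrt(10543)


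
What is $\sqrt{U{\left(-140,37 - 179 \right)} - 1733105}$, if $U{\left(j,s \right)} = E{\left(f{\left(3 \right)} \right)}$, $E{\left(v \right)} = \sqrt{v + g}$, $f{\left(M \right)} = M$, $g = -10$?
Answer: $\sqrt{-1733105 + i \sqrt{7}} \approx 0.001 + 1316.5 i$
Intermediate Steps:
$E{\left(v \right)} = \sqrt{-10 + v}$ ($E{\left(v \right)} = \sqrt{v - 10} = \sqrt{-10 + v}$)
$U{\left(j,s \right)} = i \sqrt{7}$ ($U{\left(j,s \right)} = \sqrt{-10 + 3} = \sqrt{-7} = i \sqrt{7}$)
$\sqrt{U{\left(-140,37 - 179 \right)} - 1733105} = \sqrt{i \sqrt{7} - 1733105} = \sqrt{-1733105 + i \sqrt{7}}$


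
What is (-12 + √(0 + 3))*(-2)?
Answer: 24 - 2*√3 ≈ 20.536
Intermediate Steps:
(-12 + √(0 + 3))*(-2) = (-12 + √3)*(-2) = 24 - 2*√3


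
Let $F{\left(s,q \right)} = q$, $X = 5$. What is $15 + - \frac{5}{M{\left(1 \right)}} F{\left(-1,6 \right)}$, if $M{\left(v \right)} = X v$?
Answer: $9$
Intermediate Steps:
$M{\left(v \right)} = 5 v$
$15 + - \frac{5}{M{\left(1 \right)}} F{\left(-1,6 \right)} = 15 + - \frac{5}{5 \cdot 1} \cdot 6 = 15 + - \frac{5}{5} \cdot 6 = 15 + \left(-5\right) \frac{1}{5} \cdot 6 = 15 - 6 = 9$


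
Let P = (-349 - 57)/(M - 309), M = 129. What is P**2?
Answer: 41209/8100 ≈ 5.0875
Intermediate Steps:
P = 203/90 (P = (-349 - 57)/(129 - 309) = -406/(-180) = -406*(-1/180) = 203/90 ≈ 2.2556)
P**2 = (203/90)**2 = 41209/8100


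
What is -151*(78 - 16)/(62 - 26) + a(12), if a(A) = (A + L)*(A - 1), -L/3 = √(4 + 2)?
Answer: -2305/18 - 33*√6 ≈ -208.89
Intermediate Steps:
L = -3*√6 (L = -3*√(4 + 2) = -3*√6 ≈ -7.3485)
a(A) = (-1 + A)*(A - 3*√6) (a(A) = (A - 3*√6)*(A - 1) = (A - 3*√6)*(-1 + A) = (-1 + A)*(A - 3*√6))
-151*(78 - 16)/(62 - 26) + a(12) = -151*(78 - 16)/(62 - 26) + (12² - 1*12 + 3*√6 - 3*12*√6) = -9362/36 + (144 - 12 + 3*√6 - 36*√6) = -9362/36 + (132 - 33*√6) = -151*31/18 + (132 - 33*√6) = -4681/18 + (132 - 33*√6) = -2305/18 - 33*√6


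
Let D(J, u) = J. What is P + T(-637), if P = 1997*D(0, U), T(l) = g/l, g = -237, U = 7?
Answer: 237/637 ≈ 0.37206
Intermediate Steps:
T(l) = -237/l
P = 0 (P = 1997*0 = 0)
P + T(-637) = 0 - 237/(-637) = 0 - 237*(-1/637) = 0 + 237/637 = 237/637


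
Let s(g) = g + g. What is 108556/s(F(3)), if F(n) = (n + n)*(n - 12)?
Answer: -27139/27 ≈ -1005.1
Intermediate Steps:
F(n) = 2*n*(-12 + n) (F(n) = (2*n)*(-12 + n) = 2*n*(-12 + n))
s(g) = 2*g
108556/s(F(3)) = 108556/((2*(2*3*(-12 + 3)))) = 108556/((2*(2*3*(-9)))) = 108556/((2*(-54))) = 108556/(-108) = 108556*(-1/108) = -27139/27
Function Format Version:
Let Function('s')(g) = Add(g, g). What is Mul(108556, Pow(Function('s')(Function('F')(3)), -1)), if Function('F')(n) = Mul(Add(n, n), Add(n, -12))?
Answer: Rational(-27139, 27) ≈ -1005.1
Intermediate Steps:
Function('F')(n) = Mul(2, n, Add(-12, n)) (Function('F')(n) = Mul(Mul(2, n), Add(-12, n)) = Mul(2, n, Add(-12, n)))
Function('s')(g) = Mul(2, g)
Mul(108556, Pow(Function('s')(Function('F')(3)), -1)) = Mul(108556, Pow(Mul(2, Mul(2, 3, Add(-12, 3))), -1)) = Mul(108556, Pow(Mul(2, Mul(2, 3, -9)), -1)) = Mul(108556, Pow(Mul(2, -54), -1)) = Mul(108556, Pow(-108, -1)) = Mul(108556, Rational(-1, 108)) = Rational(-27139, 27)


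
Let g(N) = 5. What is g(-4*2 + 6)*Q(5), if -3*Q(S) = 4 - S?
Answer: 5/3 ≈ 1.6667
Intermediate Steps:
Q(S) = -4/3 + S/3 (Q(S) = -(4 - S)/3 = -4/3 + S/3)
g(-4*2 + 6)*Q(5) = 5*(-4/3 + (1/3)*5) = 5*(-4/3 + 5/3) = 5*(1/3) = 5/3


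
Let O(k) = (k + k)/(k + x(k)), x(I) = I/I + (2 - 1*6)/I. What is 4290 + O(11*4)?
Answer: 1060114/247 ≈ 4292.0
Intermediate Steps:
x(I) = 1 - 4/I (x(I) = 1 + (2 - 6)/I = 1 - 4/I)
O(k) = 2*k/(k + (-4 + k)/k) (O(k) = (k + k)/(k + (-4 + k)/k) = (2*k)/(k + (-4 + k)/k) = 2*k/(k + (-4 + k)/k))
4290 + O(11*4) = 4290 + 2*(11*4)²/(-4 + 11*4 + (11*4)²) = 4290 + 2*44²/(-4 + 44 + 44²) = 4290 + 2*1936/(-4 + 44 + 1936) = 4290 + 2*1936/1976 = 4290 + 2*1936*(1/1976) = 4290 + 484/247 = 1060114/247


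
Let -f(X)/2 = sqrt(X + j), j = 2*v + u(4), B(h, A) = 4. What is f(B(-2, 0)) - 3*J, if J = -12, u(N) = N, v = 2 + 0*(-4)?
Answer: 36 - 4*sqrt(3) ≈ 29.072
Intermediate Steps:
v = 2 (v = 2 + 0 = 2)
j = 8 (j = 2*2 + 4 = 4 + 4 = 8)
f(X) = -2*sqrt(8 + X) (f(X) = -2*sqrt(X + 8) = -2*sqrt(8 + X))
f(B(-2, 0)) - 3*J = -2*sqrt(8 + 4) - 3*(-12) = -4*sqrt(3) + 36 = 36 - 4*sqrt(3)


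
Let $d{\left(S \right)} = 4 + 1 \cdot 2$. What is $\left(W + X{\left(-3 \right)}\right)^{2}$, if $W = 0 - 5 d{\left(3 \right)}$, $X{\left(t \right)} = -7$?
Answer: $1369$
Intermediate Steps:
$d{\left(S \right)} = 6$ ($d{\left(S \right)} = 4 + 2 = 6$)
$W = -30$ ($W = 0 - 30 = -30$)
$\left(W + X{\left(-3 \right)}\right)^{2} = \left(-30 - 7\right)^{2} = \left(-37\right)^{2} = 1369$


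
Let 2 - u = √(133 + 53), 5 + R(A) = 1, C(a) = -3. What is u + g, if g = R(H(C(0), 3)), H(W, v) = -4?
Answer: -2 - √186 ≈ -15.638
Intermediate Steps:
R(A) = -4 (R(A) = -5 + 1 = -4)
u = 2 - √186 (u = 2 - √(133 + 53) = 2 - √186 ≈ -11.638)
g = -4
u + g = (2 - √186) - 4 = -2 - √186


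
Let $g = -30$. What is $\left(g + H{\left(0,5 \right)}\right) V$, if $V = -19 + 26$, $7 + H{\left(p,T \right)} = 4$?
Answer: $-231$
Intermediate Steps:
$H{\left(p,T \right)} = -3$ ($H{\left(p,T \right)} = -7 + 4 = -3$)
$V = 7$
$\left(g + H{\left(0,5 \right)}\right) V = \left(-30 - 3\right) 7 = \left(-33\right) 7 = -231$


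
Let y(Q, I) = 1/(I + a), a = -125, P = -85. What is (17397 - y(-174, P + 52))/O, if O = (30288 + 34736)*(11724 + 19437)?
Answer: 2748727/320141632512 ≈ 8.5860e-6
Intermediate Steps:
y(Q, I) = 1/(-125 + I) (y(Q, I) = 1/(I - 125) = 1/(-125 + I))
O = 2026212864 (O = 65024*31161 = 2026212864)
(17397 - y(-174, P + 52))/O = (17397 - 1/(-125 + (-85 + 52)))/2026212864 = (17397 - 1/(-125 - 33))*(1/2026212864) = (17397 - 1/(-158))*(1/2026212864) = (17397 - 1*(-1/158))*(1/2026212864) = (17397 + 1/158)*(1/2026212864) = (2748727/158)*(1/2026212864) = 2748727/320141632512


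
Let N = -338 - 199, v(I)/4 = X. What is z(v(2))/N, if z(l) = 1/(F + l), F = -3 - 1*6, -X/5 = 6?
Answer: 1/69273 ≈ 1.4436e-5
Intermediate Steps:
X = -30 (X = -5*6 = -30)
F = -9 (F = -3 - 6 = -9)
v(I) = -120 (v(I) = 4*(-30) = -120)
z(l) = 1/(-9 + l)
N = -537
z(v(2))/N = 1/(-9 - 120*(-537)) = -1/537/(-129) = -1/129*(-1/537) = 1/69273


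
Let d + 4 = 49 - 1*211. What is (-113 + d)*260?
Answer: -72540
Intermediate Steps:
d = -166 (d = -4 + (49 - 1*211) = -4 + (49 - 211) = -4 - 162 = -166)
(-113 + d)*260 = (-113 - 166)*260 = -279*260 = -72540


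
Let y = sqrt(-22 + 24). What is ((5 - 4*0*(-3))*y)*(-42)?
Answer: -210*sqrt(2) ≈ -296.98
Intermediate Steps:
y = sqrt(2) ≈ 1.4142
((5 - 4*0*(-3))*y)*(-42) = ((5 - 4*0*(-3))*sqrt(2))*(-42) = ((5 + 0*(-3))*sqrt(2))*(-42) = ((5 + 0)*sqrt(2))*(-42) = (5*sqrt(2))*(-42) = -210*sqrt(2)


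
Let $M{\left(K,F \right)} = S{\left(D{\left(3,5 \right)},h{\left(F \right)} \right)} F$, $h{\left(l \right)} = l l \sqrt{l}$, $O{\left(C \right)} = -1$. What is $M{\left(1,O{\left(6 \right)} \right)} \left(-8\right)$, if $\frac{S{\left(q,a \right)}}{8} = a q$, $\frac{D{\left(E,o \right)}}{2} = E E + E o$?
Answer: $3072 i \approx 3072.0 i$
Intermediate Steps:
$D{\left(E,o \right)} = 2 E^{2} + 2 E o$ ($D{\left(E,o \right)} = 2 \left(E E + E o\right) = 2 \left(E^{2} + E o\right) = 2 E^{2} + 2 E o$)
$h{\left(l \right)} = l^{\frac{5}{2}}$ ($h{\left(l \right)} = l^{2} \sqrt{l} = l^{\frac{5}{2}}$)
$S{\left(q,a \right)} = 8 a q$
$M{\left(K,F \right)} = 384 F^{\frac{7}{2}}$ ($M{\left(K,F \right)} = 8 F^{\frac{5}{2}} \cdot 2 \cdot 3 \left(3 + 5\right) F = 8 F^{\frac{5}{2}} \cdot 2 \cdot 3 \cdot 8 F = 8 F^{\frac{5}{2}} \cdot 48 F = 384 F^{\frac{5}{2}} F = 384 F^{\frac{7}{2}}$)
$M{\left(1,O{\left(6 \right)} \right)} \left(-8\right) = 384 \left(-1\right)^{\frac{7}{2}} \left(-8\right) = 384 \left(- i\right) \left(-8\right) = - 384 i \left(-8\right) = 3072 i$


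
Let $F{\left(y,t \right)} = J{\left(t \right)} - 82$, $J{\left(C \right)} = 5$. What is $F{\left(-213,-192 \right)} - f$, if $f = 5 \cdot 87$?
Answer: $-512$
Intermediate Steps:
$F{\left(y,t \right)} = -77$ ($F{\left(y,t \right)} = 5 - 82 = -77$)
$f = 435$
$F{\left(-213,-192 \right)} - f = -77 - 435 = -512$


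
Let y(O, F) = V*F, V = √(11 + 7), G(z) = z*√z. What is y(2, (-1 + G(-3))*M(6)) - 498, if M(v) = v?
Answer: -498 - 18*√2 - 54*I*√6 ≈ -523.46 - 132.27*I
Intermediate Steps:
G(z) = z^(3/2)
V = 3*√2 (V = √18 = 3*√2 ≈ 4.2426)
y(O, F) = 3*F*√2 (y(O, F) = (3*√2)*F = 3*F*√2)
y(2, (-1 + G(-3))*M(6)) - 498 = 3*((-1 + (-3)^(3/2))*6)*√2 - 498 = 3*((-1 - 3*I*√3)*6)*√2 - 498 = 3*(-6 - 18*I*√3)*√2 - 498 = 3*√2*(-6 - 18*I*√3) - 498 = -498 + 3*√2*(-6 - 18*I*√3)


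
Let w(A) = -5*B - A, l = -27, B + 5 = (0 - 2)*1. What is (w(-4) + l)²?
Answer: 144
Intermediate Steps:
B = -7 (B = -5 + (0 - 2)*1 = -5 - 2*1 = -5 - 2 = -7)
w(A) = 35 - A (w(A) = -5*(-7) - A = 35 - A)
(w(-4) + l)² = ((35 - 1*(-4)) - 27)² = ((35 + 4) - 27)² = (39 - 27)² = 12² = 144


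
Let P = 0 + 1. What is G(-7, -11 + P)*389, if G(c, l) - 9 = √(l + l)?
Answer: 3501 + 778*I*√5 ≈ 3501.0 + 1739.7*I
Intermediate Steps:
P = 1
G(c, l) = 9 + √2*√l (G(c, l) = 9 + √(l + l) = 9 + √(2*l) = 9 + √2*√l)
G(-7, -11 + P)*389 = (9 + √2*√(-11 + 1))*389 = (9 + √2*√(-10))*389 = (9 + √2*(I*√10))*389 = (9 + 2*I*√5)*389 = 3501 + 778*I*√5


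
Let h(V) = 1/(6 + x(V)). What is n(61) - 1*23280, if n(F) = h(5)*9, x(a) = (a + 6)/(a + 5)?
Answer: -1652790/71 ≈ -23279.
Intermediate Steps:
x(a) = (6 + a)/(5 + a)
h(V) = 1/(6 + (6 + V)/(5 + V))
n(F) = 90/71 (n(F) = ((5 + 5)/(36 + 7*5))*9 = (10/(36 + 35))*9 = (10/71)*9 = 90/71)
n(61) - 1*23280 = 90/71 - 1*23280 = 90/71 - 23280 = -1652790/71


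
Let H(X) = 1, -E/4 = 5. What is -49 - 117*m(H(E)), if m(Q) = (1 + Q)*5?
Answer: -1219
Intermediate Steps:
E = -20 (E = -4*5 = -20)
m(Q) = 5 + 5*Q
-49 - 117*m(H(E)) = -49 - 117*(5 + 5*1) = -49 - 117*(5 + 5) = -49 - 117*10 = -49 - 1170 = -1219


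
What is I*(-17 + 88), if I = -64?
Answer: -4544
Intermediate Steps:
I*(-17 + 88) = -64*(-17 + 88) = -64*71 = -4544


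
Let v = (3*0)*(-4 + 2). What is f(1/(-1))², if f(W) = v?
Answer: 0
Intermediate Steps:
v = 0 (v = 0*(-2) = 0)
f(W) = 0
f(1/(-1))² = 0² = 0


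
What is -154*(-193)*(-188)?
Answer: -5587736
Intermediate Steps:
-154*(-193)*(-188) = 29722*(-188) = -5587736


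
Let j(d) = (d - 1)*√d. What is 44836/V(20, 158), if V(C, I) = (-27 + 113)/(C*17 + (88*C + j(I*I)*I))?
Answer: 13970414088576/43 ≈ 3.2489e+11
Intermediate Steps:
j(d) = √d*(-1 + d) (j(d) = (-1 + d)*√d = √d*(-1 + d))
V(C, I) = 86/(105*C + I*√(I²)*(-1 + I²)) (V(C, I) = (-27 + 113)/(C*17 + (88*C + (√(I*I)*(-1 + I*I))*I)) = 86/(17*C + (88*C + (√(I²)*(-1 + I²))*I)) = 86/(17*C + (88*C + I*√(I²)*(-1 + I²))) = 86/(105*C + I*√(I²)*(-1 + I²)))
44836/V(20, 158) = 44836/((86/(105*20 + 158*√(158²)*(-1 + 158²)))) = 44836/((86/(2100 + 158*√24964*(-1 + 24964)))) = 44836/((86/(2100 + 158*158*24963))) = 44836/((86/(2100 + 623176332))) = 44836/((86/623178432)) = 44836/((86*(1/623178432))) = 44836/(43/311589216) = 44836*(311589216/43) = 13970414088576/43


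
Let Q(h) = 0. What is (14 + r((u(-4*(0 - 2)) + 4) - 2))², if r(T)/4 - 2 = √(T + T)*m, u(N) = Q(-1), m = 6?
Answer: 4900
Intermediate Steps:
u(N) = 0
r(T) = 8 + 24*√2*√T (r(T) = 8 + 4*(√(T + T)*6) = 8 + 4*(√(2*T)*6) = 8 + 4*((√2*√T)*6) = 8 + 4*(6*√2*√T) = 8 + 24*√2*√T)
(14 + r((u(-4*(0 - 2)) + 4) - 2))² = (14 + (8 + 24*√2*√((0 + 4) - 2)))² = (14 + (8 + 24*√2*√(4 - 2)))² = (14 + (8 + 24*√2*√2))² = (14 + (8 + 48))² = (14 + 56)² = 70² = 4900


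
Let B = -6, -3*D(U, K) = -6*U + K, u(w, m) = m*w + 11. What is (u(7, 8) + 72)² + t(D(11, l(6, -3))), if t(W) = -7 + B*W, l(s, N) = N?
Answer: 19176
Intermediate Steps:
u(w, m) = 11 + m*w
D(U, K) = 2*U - K/3 (D(U, K) = -(-6*U + K)/3 = -(K - 6*U)/3 = 2*U - K/3)
t(W) = -7 - 6*W
(u(7, 8) + 72)² + t(D(11, l(6, -3))) = ((11 + 8*7) + 72)² + (-7 - 6*(2*11 - ⅓*(-3))) = ((11 + 56) + 72)² + (-7 - 6*(22 + 1)) = (67 + 72)² + (-7 - 6*23) = 139² + (-7 - 138) = 19321 - 145 = 19176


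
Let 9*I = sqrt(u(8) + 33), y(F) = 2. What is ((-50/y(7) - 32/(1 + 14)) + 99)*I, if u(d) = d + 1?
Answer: 1078*sqrt(42)/135 ≈ 51.750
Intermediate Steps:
u(d) = 1 + d
I = sqrt(42)/9 (I = sqrt((1 + 8) + 33)/9 = sqrt(9 + 33)/9 = sqrt(42)/9 ≈ 0.72008)
((-50/y(7) - 32/(1 + 14)) + 99)*I = ((-50/2 - 32/(1 + 14)) + 99)*(sqrt(42)/9) = ((-50*1/2 - 32/15) + 99)*(sqrt(42)/9) = ((-25 - 32*1/15) + 99)*(sqrt(42)/9) = ((-25 - 32/15) + 99)*(sqrt(42)/9) = (-407/15 + 99)*(sqrt(42)/9) = 1078*(sqrt(42)/9)/15 = 1078*sqrt(42)/135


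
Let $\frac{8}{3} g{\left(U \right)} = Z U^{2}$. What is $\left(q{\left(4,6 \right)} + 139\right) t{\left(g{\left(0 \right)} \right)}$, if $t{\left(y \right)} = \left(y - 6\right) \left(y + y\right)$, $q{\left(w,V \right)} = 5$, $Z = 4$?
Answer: $0$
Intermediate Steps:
$g{\left(U \right)} = \frac{3 U^{2}}{2}$ ($g{\left(U \right)} = \frac{3 \cdot 4 U^{2}}{8} = \frac{3 U^{2}}{2}$)
$t{\left(y \right)} = 2 y \left(-6 + y\right)$ ($t{\left(y \right)} = \left(-6 + y\right) 2 y = 2 y \left(-6 + y\right)$)
$\left(q{\left(4,6 \right)} + 139\right) t{\left(g{\left(0 \right)} \right)} = \left(5 + 139\right) 2 \frac{3 \cdot 0^{2}}{2} \left(-6 + \frac{3 \cdot 0^{2}}{2}\right) = 144 \cdot 2 \cdot \frac{3}{2} \cdot 0 \left(-6 + \frac{3}{2} \cdot 0\right) = 144 \cdot 2 \cdot 0 \left(-6 + 0\right) = 144 \cdot 2 \cdot 0 \left(-6\right) = 144 \cdot 0 = 0$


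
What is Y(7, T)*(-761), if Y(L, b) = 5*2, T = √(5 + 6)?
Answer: -7610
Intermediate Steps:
T = √11 ≈ 3.3166
Y(L, b) = 10
Y(7, T)*(-761) = 10*(-761) = -7610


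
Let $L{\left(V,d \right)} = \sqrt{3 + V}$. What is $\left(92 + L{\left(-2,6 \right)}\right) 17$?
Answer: $1581$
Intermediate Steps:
$\left(92 + L{\left(-2,6 \right)}\right) 17 = \left(92 + \sqrt{3 - 2}\right) 17 = \left(92 + \sqrt{1}\right) 17 = \left(92 + 1\right) 17 = 93 \cdot 17 = 1581$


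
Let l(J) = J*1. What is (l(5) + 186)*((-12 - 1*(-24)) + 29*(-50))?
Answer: -274658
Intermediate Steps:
l(J) = J
(l(5) + 186)*((-12 - 1*(-24)) + 29*(-50)) = (5 + 186)*((-12 - 1*(-24)) + 29*(-50)) = 191*((-12 + 24) - 1450) = 191*(12 - 1450) = 191*(-1438) = -274658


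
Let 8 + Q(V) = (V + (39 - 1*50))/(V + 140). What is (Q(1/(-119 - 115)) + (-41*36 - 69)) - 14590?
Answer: -528831112/32759 ≈ -16143.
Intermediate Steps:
Q(V) = -8 + (-11 + V)/(140 + V) (Q(V) = -8 + (V + (39 - 1*50))/(V + 140) = -8 + (V + (39 - 50))/(140 + V) = -8 + (V - 11)/(140 + V) = -8 + (-11 + V)/(140 + V))
(Q(1/(-119 - 115)) + (-41*36 - 69)) - 14590 = ((-1131 - 7/(-119 - 115))/(140 + 1/(-119 - 115)) + (-41*36 - 69)) - 14590 = ((-1131 - 7/(-234))/(140 + 1/(-234)) + (-1476 - 69)) - 14590 = ((-1131 - 7*(-1/234))/(140 - 1/234) - 1545) - 14590 = ((-1131 + 7/234)/(32759/234) - 1545) - 14590 = ((234/32759)*(-264647/234) - 1545) - 14590 = (-264647/32759 - 1545) - 14590 = -50877302/32759 - 14590 = -528831112/32759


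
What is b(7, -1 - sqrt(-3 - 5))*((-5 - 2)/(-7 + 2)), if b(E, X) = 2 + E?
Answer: 63/5 ≈ 12.600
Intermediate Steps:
b(7, -1 - sqrt(-3 - 5))*((-5 - 2)/(-7 + 2)) = (2 + 7)*((-5 - 2)/(-7 + 2)) = 9*(-7/(-5)) = 9*(-7*(-1/5)) = 9*(7/5) = 63/5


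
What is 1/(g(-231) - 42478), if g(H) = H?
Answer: -1/42709 ≈ -2.3414e-5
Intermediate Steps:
1/(g(-231) - 42478) = 1/(-231 - 42478) = 1/(-42709) = -1/42709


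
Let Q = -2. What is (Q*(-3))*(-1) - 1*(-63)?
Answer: 57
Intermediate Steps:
(Q*(-3))*(-1) - 1*(-63) = -2*(-3)*(-1) - 1*(-63) = 6*(-1) + 63 = -6 + 63 = 57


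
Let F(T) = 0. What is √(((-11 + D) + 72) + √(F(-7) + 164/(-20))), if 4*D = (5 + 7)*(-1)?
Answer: √(1450 + 5*I*√205)/5 ≈ 7.6181 + 0.18794*I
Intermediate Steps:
D = -3 (D = ((5 + 7)*(-1))/4 = (12*(-1))/4 = (¼)*(-12) = -3)
√(((-11 + D) + 72) + √(F(-7) + 164/(-20))) = √(((-11 - 3) + 72) + √(0 + 164/(-20))) = √((-14 + 72) + √(0 + 164*(-1/20))) = √(58 + √(0 - 41/5)) = √(58 + √(-41/5)) = √(58 + I*√205/5)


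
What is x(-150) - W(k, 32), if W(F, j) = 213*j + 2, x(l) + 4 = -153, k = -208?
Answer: -6975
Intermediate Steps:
x(l) = -157 (x(l) = -4 - 153 = -157)
W(F, j) = 2 + 213*j
x(-150) - W(k, 32) = -157 - (2 + 213*32) = -157 - (2 + 6816) = -157 - 1*6818 = -157 - 6818 = -6975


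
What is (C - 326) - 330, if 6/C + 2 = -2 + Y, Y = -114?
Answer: -38707/59 ≈ -656.05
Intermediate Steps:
C = -3/59 (C = 6/(-2 + (-2 - 114)) = 6/(-2 - 116) = 6/(-118) = 6*(-1/118) = -3/59 ≈ -0.050847)
(C - 326) - 330 = (-3/59 - 326) - 330 = -19237/59 - 330 = -38707/59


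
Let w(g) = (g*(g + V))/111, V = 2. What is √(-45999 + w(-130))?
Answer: I*√564906639/111 ≈ 214.12*I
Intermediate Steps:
w(g) = g*(2 + g)/111 (w(g) = (g*(g + 2))/111 = (g*(2 + g))*(1/111) = g*(2 + g)/111)
√(-45999 + w(-130)) = √(-45999 + (1/111)*(-130)*(2 - 130)) = √(-45999 + (1/111)*(-130)*(-128)) = √(-45999 + 16640/111) = √(-5089249/111) = I*√564906639/111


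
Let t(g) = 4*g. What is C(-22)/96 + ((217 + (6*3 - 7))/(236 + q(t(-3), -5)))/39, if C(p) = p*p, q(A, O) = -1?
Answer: 371479/73320 ≈ 5.0665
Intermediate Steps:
C(p) = p²
C(-22)/96 + ((217 + (6*3 - 7))/(236 + q(t(-3), -5)))/39 = (-22)²/96 + ((217 + (6*3 - 7))/(236 - 1))/39 = 484*(1/96) + ((217 + (18 - 7))/235)*(1/39) = 121/24 + ((217 + 11)*(1/235))*(1/39) = 121/24 + (228*(1/235))*(1/39) = 121/24 + (228/235)*(1/39) = 121/24 + 76/3055 = 371479/73320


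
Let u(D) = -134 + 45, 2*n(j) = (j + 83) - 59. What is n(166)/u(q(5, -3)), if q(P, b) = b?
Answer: -95/89 ≈ -1.0674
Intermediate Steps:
n(j) = 12 + j/2 (n(j) = ((j + 83) - 59)/2 = ((83 + j) - 59)/2 = (24 + j)/2 = 12 + j/2)
u(D) = -89
n(166)/u(q(5, -3)) = (12 + (½)*166)/(-89) = (12 + 83)*(-1/89) = 95*(-1/89) = -95/89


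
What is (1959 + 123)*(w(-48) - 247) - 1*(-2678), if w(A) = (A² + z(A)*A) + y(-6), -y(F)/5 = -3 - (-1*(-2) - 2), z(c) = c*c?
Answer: -225935962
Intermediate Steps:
z(c) = c²
y(F) = 15 (y(F) = -5*(-3 - (-1*(-2) - 2)) = -5*(-3 - (2 - 2)) = -5*(-3 - 1*0) = -5*(-3 + 0) = -5*(-3) = 15)
w(A) = 15 + A² + A³ (w(A) = (A² + A²*A) + 15 = (A² + A³) + 15 = 15 + A² + A³)
(1959 + 123)*(w(-48) - 247) - 1*(-2678) = (1959 + 123)*((15 + (-48)² + (-48)³) - 247) - 1*(-2678) = 2082*((15 + 2304 - 110592) - 247) + 2678 = 2082*(-108273 - 247) + 2678 = 2082*(-108520) + 2678 = -225938640 + 2678 = -225935962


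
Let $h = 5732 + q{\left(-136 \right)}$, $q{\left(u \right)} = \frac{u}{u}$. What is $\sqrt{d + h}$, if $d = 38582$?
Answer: $\sqrt{44315} \approx 210.51$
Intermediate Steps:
$q{\left(u \right)} = 1$
$h = 5733$ ($h = 5732 + 1 = 5733$)
$\sqrt{d + h} = \sqrt{38582 + 5733} = \sqrt{44315}$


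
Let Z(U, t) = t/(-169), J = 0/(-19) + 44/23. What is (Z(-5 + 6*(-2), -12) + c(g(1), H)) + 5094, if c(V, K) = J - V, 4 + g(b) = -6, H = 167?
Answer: 19846960/3887 ≈ 5106.0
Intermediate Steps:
g(b) = -10 (g(b) = -4 - 6 = -10)
J = 44/23 (J = 0*(-1/19) + 44*(1/23) = 0 + 44/23 = 44/23 ≈ 1.9130)
Z(U, t) = -t/169 (Z(U, t) = t*(-1/169) = -t/169)
c(V, K) = 44/23 - V
(Z(-5 + 6*(-2), -12) + c(g(1), H)) + 5094 = (-1/169*(-12) + (44/23 - 1*(-10))) + 5094 = (12/169 + (44/23 + 10)) + 5094 = (12/169 + 274/23) + 5094 = 46582/3887 + 5094 = 19846960/3887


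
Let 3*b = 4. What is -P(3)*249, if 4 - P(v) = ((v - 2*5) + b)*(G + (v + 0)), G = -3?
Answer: -996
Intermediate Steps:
b = 4/3 (b = (⅓)*4 = 4/3 ≈ 1.3333)
P(v) = 4 - (-3 + v)*(-26/3 + v) (P(v) = 4 - ((v - 2*5) + 4/3)*(-3 + (v + 0)) = 4 - ((v - 10) + 4/3)*(-3 + v) = 4 - ((-10 + v) + 4/3)*(-3 + v) = 4 - (-26/3 + v)*(-3 + v) = 4 - (-3 + v)*(-26/3 + v))
-P(3)*249 = -(-22 - 1*3² + (35/3)*3)*249 = -(-22 - 1*9 + 35)*249 = -(-22 - 9 + 35)*249 = -1*4*249 = -4*249 = -996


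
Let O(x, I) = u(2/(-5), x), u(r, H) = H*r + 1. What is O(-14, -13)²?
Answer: 1089/25 ≈ 43.560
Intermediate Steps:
u(r, H) = 1 + H*r
O(x, I) = 1 - 2*x/5 (O(x, I) = 1 + x*(2/(-5)) = 1 + x*(2*(-⅕)) = 1 + x*(-⅖) = 1 - 2*x/5)
O(-14, -13)² = (1 - ⅖*(-14))² = (1 + 28/5)² = (33/5)² = 1089/25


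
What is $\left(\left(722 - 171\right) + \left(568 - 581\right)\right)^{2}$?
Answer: $289444$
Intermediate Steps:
$\left(\left(722 - 171\right) + \left(568 - 581\right)\right)^{2} = \left(551 - 13\right)^{2} = 538^{2} = 289444$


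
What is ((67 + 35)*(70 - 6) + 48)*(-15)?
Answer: -98640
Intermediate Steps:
((67 + 35)*(70 - 6) + 48)*(-15) = (102*64 + 48)*(-15) = (6528 + 48)*(-15) = 6576*(-15) = -98640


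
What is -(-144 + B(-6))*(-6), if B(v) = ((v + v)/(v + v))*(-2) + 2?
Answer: -864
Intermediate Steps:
B(v) = 0 (B(v) = ((2*v)/((2*v)))*(-2) + 2 = ((2*v)*(1/(2*v)))*(-2) + 2 = 1*(-2) + 2 = -2 + 2 = 0)
-(-144 + B(-6))*(-6) = -(-144 + 0)*(-6) = -(-144)*(-6) = -1*864 = -864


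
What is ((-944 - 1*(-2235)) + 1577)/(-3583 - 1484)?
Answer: -956/1689 ≈ -0.56602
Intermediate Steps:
((-944 - 1*(-2235)) + 1577)/(-3583 - 1484) = ((-944 + 2235) + 1577)/(-5067) = (1291 + 1577)*(-1/5067) = 2868*(-1/5067) = -956/1689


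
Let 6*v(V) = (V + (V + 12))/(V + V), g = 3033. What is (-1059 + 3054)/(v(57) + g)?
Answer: 75810/115261 ≈ 0.65772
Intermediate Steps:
v(V) = (12 + 2*V)/(12*V) (v(V) = ((V + (V + 12))/(V + V))/6 = ((V + (12 + V))/((2*V)))/6 = ((12 + 2*V)*(1/(2*V)))/6 = ((12 + 2*V)/(2*V))/6 = (12 + 2*V)/(12*V))
(-1059 + 3054)/(v(57) + g) = (-1059 + 3054)/((⅙)*(6 + 57)/57 + 3033) = 1995/((⅙)*(1/57)*63 + 3033) = 1995/(7/38 + 3033) = 1995/(115261/38) = 1995*(38/115261) = 75810/115261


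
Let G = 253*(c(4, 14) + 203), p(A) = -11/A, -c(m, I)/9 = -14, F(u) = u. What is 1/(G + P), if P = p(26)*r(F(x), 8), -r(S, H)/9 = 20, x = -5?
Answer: 13/1083071 ≈ 1.2003e-5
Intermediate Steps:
c(m, I) = 126 (c(m, I) = -9*(-14) = 126)
r(S, H) = -180 (r(S, H) = -9*20 = -180)
P = 990/13 (P = -11/26*(-180) = 990/13 ≈ 76.154)
G = 83237 (G = 253*(126 + 203) = 253*329 = 83237)
1/(G + P) = 1/(83237 + 990/13) = 1/(1083071/13) = 13/1083071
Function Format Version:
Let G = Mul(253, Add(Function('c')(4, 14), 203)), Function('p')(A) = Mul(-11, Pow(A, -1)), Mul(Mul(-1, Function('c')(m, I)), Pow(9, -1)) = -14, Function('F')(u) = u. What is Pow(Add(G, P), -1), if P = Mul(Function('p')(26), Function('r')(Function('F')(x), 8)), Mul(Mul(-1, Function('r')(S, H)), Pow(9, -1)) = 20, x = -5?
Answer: Rational(13, 1083071) ≈ 1.2003e-5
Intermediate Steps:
Function('c')(m, I) = 126 (Function('c')(m, I) = Mul(-9, -14) = 126)
Function('r')(S, H) = -180 (Function('r')(S, H) = Mul(-9, 20) = -180)
P = Rational(990, 13) (P = Mul(Mul(-11, Pow(26, -1)), -180) = Mul(Mul(-11, Rational(1, 26)), -180) = Mul(Rational(-11, 26), -180) = Rational(990, 13) ≈ 76.154)
G = 83237 (G = Mul(253, Add(126, 203)) = Mul(253, 329) = 83237)
Pow(Add(G, P), -1) = Pow(Add(83237, Rational(990, 13)), -1) = Pow(Rational(1083071, 13), -1) = Rational(13, 1083071)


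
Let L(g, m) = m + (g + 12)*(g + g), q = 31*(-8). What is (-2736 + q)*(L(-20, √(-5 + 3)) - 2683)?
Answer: 7051192 - 2984*I*√2 ≈ 7.0512e+6 - 4220.0*I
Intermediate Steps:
q = -248
L(g, m) = m + 2*g*(12 + g) (L(g, m) = m + (12 + g)*(2*g) = m + 2*g*(12 + g))
(-2736 + q)*(L(-20, √(-5 + 3)) - 2683) = (-2736 - 248)*((√(-5 + 3) + 2*(-20)² + 24*(-20)) - 2683) = -2984*((√(-2) + 2*400 - 480) - 2683) = -2984*((I*√2 + 800 - 480) - 2683) = -2984*((320 + I*√2) - 2683) = -2984*(-2363 + I*√2) = 7051192 - 2984*I*√2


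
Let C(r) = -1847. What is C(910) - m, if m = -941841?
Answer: 939994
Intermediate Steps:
C(910) - m = -1847 - 1*(-941841) = -1847 + 941841 = 939994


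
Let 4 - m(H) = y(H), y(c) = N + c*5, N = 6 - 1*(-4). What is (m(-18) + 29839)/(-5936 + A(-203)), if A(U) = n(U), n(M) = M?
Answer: -29923/6139 ≈ -4.8742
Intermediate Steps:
N = 10 (N = 6 + 4 = 10)
A(U) = U
y(c) = 10 + 5*c (y(c) = 10 + c*5 = 10 + 5*c)
m(H) = -6 - 5*H (m(H) = 4 - (10 + 5*H) = 4 + (-10 - 5*H) = -6 - 5*H)
(m(-18) + 29839)/(-5936 + A(-203)) = ((-6 - 5*(-18)) + 29839)/(-5936 - 203) = ((-6 + 90) + 29839)/(-6139) = (84 + 29839)*(-1/6139) = 29923*(-1/6139) = -29923/6139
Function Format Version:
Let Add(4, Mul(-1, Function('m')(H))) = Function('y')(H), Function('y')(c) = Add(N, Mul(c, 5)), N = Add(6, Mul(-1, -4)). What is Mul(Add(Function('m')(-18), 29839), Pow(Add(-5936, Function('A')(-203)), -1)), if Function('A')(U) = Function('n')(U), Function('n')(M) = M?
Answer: Rational(-29923, 6139) ≈ -4.8742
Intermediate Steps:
N = 10 (N = Add(6, 4) = 10)
Function('A')(U) = U
Function('y')(c) = Add(10, Mul(5, c)) (Function('y')(c) = Add(10, Mul(c, 5)) = Add(10, Mul(5, c)))
Function('m')(H) = Add(-6, Mul(-5, H)) (Function('m')(H) = Add(4, Mul(-1, Add(10, Mul(5, H)))) = Add(4, Add(-10, Mul(-5, H))) = Add(-6, Mul(-5, H)))
Mul(Add(Function('m')(-18), 29839), Pow(Add(-5936, Function('A')(-203)), -1)) = Mul(Add(Add(-6, Mul(-5, -18)), 29839), Pow(Add(-5936, -203), -1)) = Mul(Add(Add(-6, 90), 29839), Pow(-6139, -1)) = Mul(Add(84, 29839), Rational(-1, 6139)) = Mul(29923, Rational(-1, 6139)) = Rational(-29923, 6139)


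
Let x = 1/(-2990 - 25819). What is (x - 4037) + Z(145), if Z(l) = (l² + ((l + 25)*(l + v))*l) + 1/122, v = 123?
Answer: 23278505645911/3514698 ≈ 6.6232e+6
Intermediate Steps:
x = -1/28809 (x = 1/(-28809) = -1/28809 ≈ -3.4711e-5)
Z(l) = 1/122 + l² + l*(25 + l)*(123 + l) (Z(l) = (l² + ((l + 25)*(l + 123))*l) + 1/122 = (l² + ((25 + l)*(123 + l))*l) + 1/122 = (l² + l*(25 + l)*(123 + l)) + 1/122 = 1/122 + l² + l*(25 + l)*(123 + l))
(x - 4037) + Z(145) = (-1/28809 - 4037) + (1/122 + 145³ + 149*145² + 3075*145) = -116301934/28809 + (1/122 + 3048625 + 149*21025 + 445875) = -116301934/28809 + (1/122 + 3048625 + 3132725 + 445875) = -116301934/28809 + 808521451/122 = 23278505645911/3514698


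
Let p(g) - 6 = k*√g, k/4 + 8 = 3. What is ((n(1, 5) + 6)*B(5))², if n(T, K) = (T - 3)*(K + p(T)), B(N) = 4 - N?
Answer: 576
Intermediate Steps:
k = -20 (k = -32 + 4*3 = -32 + 12 = -20)
p(g) = 6 - 20*√g
n(T, K) = (-3 + T)*(6 + K - 20*√T) (n(T, K) = (T - 3)*(K + (6 - 20*√T)) = (-3 + T)*(6 + K - 20*√T))
((n(1, 5) + 6)*B(5))² = (((-18 - 20*1^(3/2) - 3*5 + 6*1 + 60*√1 + 5*1) + 6)*(4 - 1*5))² = (((-18 - 20*1 - 15 + 6 + 60*1 + 5) + 6)*(4 - 5))² = (((-18 - 20 - 15 + 6 + 60 + 5) + 6)*(-1))² = ((18 + 6)*(-1))² = (24*(-1))² = (-24)² = 576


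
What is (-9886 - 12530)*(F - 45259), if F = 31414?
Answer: 310349520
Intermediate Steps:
(-9886 - 12530)*(F - 45259) = (-9886 - 12530)*(31414 - 45259) = -22416*(-13845) = 310349520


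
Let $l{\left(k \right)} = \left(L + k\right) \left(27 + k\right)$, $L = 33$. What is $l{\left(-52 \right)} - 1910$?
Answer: $-1435$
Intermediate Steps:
$l{\left(k \right)} = \left(27 + k\right) \left(33 + k\right)$ ($l{\left(k \right)} = \left(33 + k\right) \left(27 + k\right) = \left(27 + k\right) \left(33 + k\right)$)
$l{\left(-52 \right)} - 1910 = \left(891 + \left(-52\right)^{2} + 60 \left(-52\right)\right) - 1910 = \left(891 + 2704 - 3120\right) - 1910 = 475 - 1910 = -1435$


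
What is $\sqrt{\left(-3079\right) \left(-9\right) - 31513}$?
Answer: $i \sqrt{3802} \approx 61.66 i$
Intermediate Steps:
$\sqrt{\left(-3079\right) \left(-9\right) - 31513} = \sqrt{27711 - 31513} = \sqrt{-3802} = i \sqrt{3802}$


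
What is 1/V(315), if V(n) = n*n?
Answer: 1/99225 ≈ 1.0078e-5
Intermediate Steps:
V(n) = n**2
1/V(315) = 1/(315**2) = 1/99225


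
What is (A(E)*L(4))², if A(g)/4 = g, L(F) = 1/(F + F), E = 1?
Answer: ¼ ≈ 0.25000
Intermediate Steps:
L(F) = 1/(2*F)
A(g) = 4*g
(A(E)*L(4))² = ((4*1)*((½)/4))² = (4*((½)*(¼)))² = (4*(⅛))² = (½)² = ¼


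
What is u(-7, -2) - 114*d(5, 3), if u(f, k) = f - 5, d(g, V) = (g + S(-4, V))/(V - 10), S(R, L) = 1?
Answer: 600/7 ≈ 85.714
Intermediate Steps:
d(g, V) = (1 + g)/(-10 + V) (d(g, V) = (g + 1)/(V - 10) = (1 + g)/(-10 + V))
u(f, k) = -5 + f
u(-7, -2) - 114*d(5, 3) = (-5 - 7) - 114*(1 + 5)/(-10 + 3) = -12 - 114*6/(-7) = -12 - (-114)*6/7 = -12 - 114*(-6/7) = -12 + 684/7 = 600/7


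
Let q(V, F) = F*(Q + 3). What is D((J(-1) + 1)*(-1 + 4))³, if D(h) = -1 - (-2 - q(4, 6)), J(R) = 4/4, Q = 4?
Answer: 79507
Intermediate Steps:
J(R) = 1 (J(R) = 4*(¼) = 1)
q(V, F) = 7*F (q(V, F) = F*(4 + 3) = F*7 = 7*F)
D(h) = 43 (D(h) = -1 - (-2 - 7*6) = -1 - (-2 - 1*42) = -1 - (-2 - 42) = -1 - 1*(-44) = -1 + 44 = 43)
D((J(-1) + 1)*(-1 + 4))³ = 43³ = 79507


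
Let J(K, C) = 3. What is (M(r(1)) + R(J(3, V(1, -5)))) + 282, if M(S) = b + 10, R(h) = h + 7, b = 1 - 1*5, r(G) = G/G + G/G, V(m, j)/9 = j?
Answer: 298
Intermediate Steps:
V(m, j) = 9*j
r(G) = 2 (r(G) = 1 + 1 = 2)
b = -4 (b = 1 - 5 = -4)
R(h) = 7 + h
M(S) = 6 (M(S) = -4 + 10 = 6)
(M(r(1)) + R(J(3, V(1, -5)))) + 282 = (6 + (7 + 3)) + 282 = (6 + 10) + 282 = 16 + 282 = 298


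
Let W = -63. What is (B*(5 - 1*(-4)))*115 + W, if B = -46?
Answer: -47673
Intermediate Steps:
(B*(5 - 1*(-4)))*115 + W = -46*(5 - 1*(-4))*115 - 63 = -46*(5 + 4)*115 - 63 = -46*9*115 - 63 = -414*115 - 63 = -47610 - 63 = -47673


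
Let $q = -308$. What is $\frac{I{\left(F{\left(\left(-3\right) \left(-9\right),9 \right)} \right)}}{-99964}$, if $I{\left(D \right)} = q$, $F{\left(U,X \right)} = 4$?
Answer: $\frac{77}{24991} \approx 0.0030811$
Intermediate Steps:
$I{\left(D \right)} = -308$
$\frac{I{\left(F{\left(\left(-3\right) \left(-9\right),9 \right)} \right)}}{-99964} = - \frac{308}{-99964} = \left(-308\right) \left(- \frac{1}{99964}\right) = \frac{77}{24991}$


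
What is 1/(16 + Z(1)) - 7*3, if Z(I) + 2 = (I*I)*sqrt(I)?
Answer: -314/15 ≈ -20.933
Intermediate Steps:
Z(I) = -2 + I**(5/2) (Z(I) = -2 + (I*I)*sqrt(I) = -2 + I**2*sqrt(I) = -2 + I**(5/2))
1/(16 + Z(1)) - 7*3 = 1/(16 + (-2 + 1**(5/2))) - 7*3 = 1/(16 + (-2 + 1)) - 21 = 1/(16 - 1) - 21 = 1/15 - 21 = -314/15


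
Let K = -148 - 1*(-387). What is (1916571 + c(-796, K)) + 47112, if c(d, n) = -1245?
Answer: 1962438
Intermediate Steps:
K = 239 (K = -148 + 387 = 239)
(1916571 + c(-796, K)) + 47112 = (1916571 - 1245) + 47112 = 1915326 + 47112 = 1962438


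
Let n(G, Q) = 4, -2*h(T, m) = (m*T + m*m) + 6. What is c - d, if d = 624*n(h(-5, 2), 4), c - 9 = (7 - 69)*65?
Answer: -6517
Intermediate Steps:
c = -4021 (c = 9 + (7 - 69)*65 = 9 - 62*65 = 9 - 4030 = -4021)
h(T, m) = -3 - m²/2 - T*m/2 (h(T, m) = -((m*T + m*m) + 6)/2 = -((T*m + m²) + 6)/2 = -((m² + T*m) + 6)/2 = -(6 + m² + T*m)/2 = -3 - m²/2 - T*m/2)
d = 2496 (d = 624*4 = 2496)
c - d = -4021 - 1*2496 = -4021 - 2496 = -6517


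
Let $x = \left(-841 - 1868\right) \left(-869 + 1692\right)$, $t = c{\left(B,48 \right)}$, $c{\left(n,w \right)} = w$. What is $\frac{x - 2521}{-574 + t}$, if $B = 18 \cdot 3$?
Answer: $\frac{1116014}{263} \approx 4243.4$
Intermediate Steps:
$B = 54$
$t = 48$
$x = -2229507$ ($x = \left(-2709\right) 823 = -2229507$)
$\frac{x - 2521}{-574 + t} = \frac{-2229507 - 2521}{-574 + 48} = - \frac{2232028}{-526} = \left(-2232028\right) \left(- \frac{1}{526}\right) = \frac{1116014}{263}$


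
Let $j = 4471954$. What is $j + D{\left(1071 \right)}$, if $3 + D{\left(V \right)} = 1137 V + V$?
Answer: $5690749$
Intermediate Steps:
$D{\left(V \right)} = -3 + 1138 V$ ($D{\left(V \right)} = -3 + \left(1137 V + V\right) = -3 + 1138 V$)
$j + D{\left(1071 \right)} = 4471954 + \left(-3 + 1138 \cdot 1071\right) = 4471954 + \left(-3 + 1218798\right) = 4471954 + 1218795 = 5690749$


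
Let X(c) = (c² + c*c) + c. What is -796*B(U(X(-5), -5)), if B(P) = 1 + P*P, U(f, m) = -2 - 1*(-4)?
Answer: -3980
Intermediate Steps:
X(c) = c + 2*c² (X(c) = (c² + c²) + c = 2*c² + c = c + 2*c²)
U(f, m) = 2 (U(f, m) = -2 + 4 = 2)
B(P) = 1 + P²
-796*B(U(X(-5), -5)) = -796*(1 + 2²) = -796*(1 + 4) = -796*5 = -3980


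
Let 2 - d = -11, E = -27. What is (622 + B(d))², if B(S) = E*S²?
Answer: 15531481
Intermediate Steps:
d = 13 (d = 2 - 1*(-11) = 2 + 11 = 13)
B(S) = -27*S²
(622 + B(d))² = (622 - 27*13²)² = (622 - 27*169)² = (622 - 4563)² = (-3941)² = 15531481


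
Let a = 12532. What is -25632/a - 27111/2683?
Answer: -102131427/8405839 ≈ -12.150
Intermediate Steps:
-25632/a - 27111/2683 = -25632/12532 - 27111/2683 = -25632*1/12532 - 27111*1/2683 = -6408/3133 - 27111/2683 = -102131427/8405839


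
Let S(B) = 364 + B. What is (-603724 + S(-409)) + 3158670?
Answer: 2554901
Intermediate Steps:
(-603724 + S(-409)) + 3158670 = (-603724 + (364 - 409)) + 3158670 = (-603724 - 45) + 3158670 = -603769 + 3158670 = 2554901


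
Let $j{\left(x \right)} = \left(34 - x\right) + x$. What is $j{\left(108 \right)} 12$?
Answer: $408$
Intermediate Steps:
$j{\left(x \right)} = 34$
$j{\left(108 \right)} 12 = 34 \cdot 12 = 408$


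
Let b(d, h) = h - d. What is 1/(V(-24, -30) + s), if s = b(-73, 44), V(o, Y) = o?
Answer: 1/93 ≈ 0.010753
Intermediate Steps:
s = 117 (s = 44 - 1*(-73) = 44 + 73 = 117)
1/(V(-24, -30) + s) = 1/(-24 + 117) = 1/93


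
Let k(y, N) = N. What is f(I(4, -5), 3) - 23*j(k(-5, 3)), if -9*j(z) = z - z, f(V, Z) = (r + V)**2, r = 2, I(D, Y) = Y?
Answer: 9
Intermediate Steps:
f(V, Z) = (2 + V)**2
j(z) = 0 (j(z) = -(z - z)/9 = -1/9*0 = 0)
f(I(4, -5), 3) - 23*j(k(-5, 3)) = (2 - 5)**2 - 23*0 = (-3)**2 + 0 = 9 + 0 = 9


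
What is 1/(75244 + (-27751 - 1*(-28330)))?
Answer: 1/75823 ≈ 1.3189e-5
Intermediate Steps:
1/(75244 + (-27751 - 1*(-28330))) = 1/(75244 + (-27751 + 28330)) = 1/(75244 + 579) = 1/75823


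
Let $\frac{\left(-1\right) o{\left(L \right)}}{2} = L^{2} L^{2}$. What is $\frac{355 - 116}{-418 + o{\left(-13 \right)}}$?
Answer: $- \frac{239}{57540} \approx -0.0041536$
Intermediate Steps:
$o{\left(L \right)} = - 2 L^{4}$ ($o{\left(L \right)} = - 2 L^{2} L^{2} = - 2 L^{4}$)
$\frac{355 - 116}{-418 + o{\left(-13 \right)}} = \frac{355 - 116}{-418 - 2 \left(-13\right)^{4}} = \frac{239}{-418 - 57122} = \frac{239}{-57540} = 239 \left(- \frac{1}{57540}\right) = - \frac{239}{57540}$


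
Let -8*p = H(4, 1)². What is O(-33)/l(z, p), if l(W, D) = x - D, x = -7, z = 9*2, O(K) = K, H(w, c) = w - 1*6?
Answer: 66/13 ≈ 5.0769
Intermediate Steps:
H(w, c) = -6 + w (H(w, c) = w - 6 = -6 + w)
z = 18
p = -½ (p = -(-6 + 4)²/8 = -⅛*(-2)² = -⅛*4 = -½ ≈ -0.50000)
l(W, D) = -7 - D
O(-33)/l(z, p) = -33/(-7 - 1*(-½)) = -33/(-7 + ½) = -33/(-13/2) = -33*(-2/13) = 66/13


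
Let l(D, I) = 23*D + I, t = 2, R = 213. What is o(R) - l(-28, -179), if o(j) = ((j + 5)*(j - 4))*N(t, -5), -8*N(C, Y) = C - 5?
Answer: 71635/4 ≈ 17909.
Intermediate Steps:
N(C, Y) = 5/8 - C/8 (N(C, Y) = -(C - 5)/8 = -(-5 + C)/8 = 5/8 - C/8)
l(D, I) = I + 23*D
o(j) = 3*(-4 + j)*(5 + j)/8 (o(j) = ((j + 5)*(j - 4))*(5/8 - 1/8*2) = ((5 + j)*(-4 + j))*(5/8 - 1/4) = ((-4 + j)*(5 + j))*(3/8) = 3*(-4 + j)*(5 + j)/8)
o(R) - l(-28, -179) = (-15/2 + (3/8)*213 + (3/8)*213**2) - (-179 + 23*(-28)) = (-15/2 + 639/8 + (3/8)*45369) - (-179 - 644) = (-15/2 + 639/8 + 136107/8) - 1*(-823) = 68343/4 + 823 = 71635/4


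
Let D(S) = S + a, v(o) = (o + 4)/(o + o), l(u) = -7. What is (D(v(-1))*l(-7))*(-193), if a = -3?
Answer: -12159/2 ≈ -6079.5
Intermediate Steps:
v(o) = (4 + o)/(2*o) (v(o) = (4 + o)/((2*o)) = (4 + o)*(1/(2*o)) = (4 + o)/(2*o))
D(S) = -3 + S (D(S) = S - 3 = -3 + S)
(D(v(-1))*l(-7))*(-193) = ((-3 + (1/2)*(4 - 1)/(-1))*(-7))*(-193) = ((-3 + (1/2)*(-1)*3)*(-7))*(-193) = ((-3 - 3/2)*(-7))*(-193) = -9/2*(-7)*(-193) = (63/2)*(-193) = -12159/2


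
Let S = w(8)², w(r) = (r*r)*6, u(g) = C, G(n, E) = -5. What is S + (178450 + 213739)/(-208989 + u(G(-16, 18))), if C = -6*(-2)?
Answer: 30814520323/208977 ≈ 1.4745e+5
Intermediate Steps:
C = 12
u(g) = 12
w(r) = 6*r² (w(r) = r²*6 = 6*r²)
S = 147456 (S = (6*8²)² = (6*64)² = 384² = 147456)
S + (178450 + 213739)/(-208989 + u(G(-16, 18))) = 147456 + (178450 + 213739)/(-208989 + 12) = 147456 + 392189/(-208977) = 147456 + 392189*(-1/208977) = 147456 - 392189/208977 = 30814520323/208977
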